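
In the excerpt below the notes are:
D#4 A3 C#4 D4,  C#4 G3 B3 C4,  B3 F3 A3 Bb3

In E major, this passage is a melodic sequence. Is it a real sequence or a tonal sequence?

real

Each cell has the same semitone pattern (-6, 4, 1) — intervals are preserved exactly.
And D4 lies outside E major, so the sequence is real rather than tonal.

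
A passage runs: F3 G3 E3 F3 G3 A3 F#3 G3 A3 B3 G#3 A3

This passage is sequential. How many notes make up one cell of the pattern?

4

12 notes total. Splitting into 3 groups of 4:
F3 G3 E3 F3 | G3 A3 F#3 G3 | A3 B3 G#3 A3
Every group is a transposition up a 2nd of the one before; no shorter unit works.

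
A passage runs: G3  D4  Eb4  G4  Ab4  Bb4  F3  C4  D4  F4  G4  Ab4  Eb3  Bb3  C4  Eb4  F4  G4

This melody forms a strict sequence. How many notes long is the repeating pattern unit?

6

18 notes total. Splitting into 3 groups of 6:
G3 D4 Eb4 G4 Ab4 Bb4 | F3 C4 D4 F4 G4 Ab4 | Eb3 Bb3 C4 Eb4 F4 G4
Each cell is the previous one down a 2nd — so the unit is 6 notes.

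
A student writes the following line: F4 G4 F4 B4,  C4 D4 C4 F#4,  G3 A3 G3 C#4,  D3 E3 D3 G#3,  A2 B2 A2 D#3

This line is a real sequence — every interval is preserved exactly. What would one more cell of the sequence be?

E2 F#2 E2 A#2

With a 4-note motive the entries are F4, C4, G3, D3, A2, each down a 4th from the previous.
From E2 the exact shape gives E2 F#2 E2 A#2.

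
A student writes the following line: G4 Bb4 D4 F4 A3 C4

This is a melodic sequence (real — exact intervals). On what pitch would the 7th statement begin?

Taking 2-note groups, the heads are G4, D4, A3: the pattern moves down a 4th.
Continuing: E3 → B2 → F#2 → C#2. Statement 7 starts on C#2.

C#2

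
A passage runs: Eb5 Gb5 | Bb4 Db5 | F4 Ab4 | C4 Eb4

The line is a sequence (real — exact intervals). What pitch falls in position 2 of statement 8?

Grouping in 2s, the 2nd note of each cell is Gb5, Db5, Ab4, Eb4.
Each moves down a 4th. Continuing: Bb3 → F3 → C3 → G2.

G2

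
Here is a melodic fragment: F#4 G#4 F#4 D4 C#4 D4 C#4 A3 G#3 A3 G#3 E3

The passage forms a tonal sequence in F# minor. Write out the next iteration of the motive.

Taking 4-note groups, the heads are F#4, C#4, G#3: the pattern moves down a 4th.
From D3 the diatonic shape gives D3 E3 D3 B2.

D3 E3 D3 B2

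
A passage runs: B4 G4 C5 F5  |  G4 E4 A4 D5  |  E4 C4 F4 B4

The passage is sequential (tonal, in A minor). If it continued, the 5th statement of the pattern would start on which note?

A3

With a 4-note motive the entries are B4, G4, E4, each down a 3rd from the previous.
Extending the heads down a 3rd: C4 → A3.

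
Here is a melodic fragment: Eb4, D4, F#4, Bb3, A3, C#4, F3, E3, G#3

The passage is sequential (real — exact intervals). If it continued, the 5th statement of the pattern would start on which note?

G2

With a 3-note motive the entries are Eb4, Bb3, F3, each down a 4th from the previous.
Extending the heads down a 4th: C3 → G2.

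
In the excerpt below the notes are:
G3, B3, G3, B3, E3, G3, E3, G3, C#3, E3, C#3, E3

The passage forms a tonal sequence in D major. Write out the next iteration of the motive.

A2 C#3 A2 C#3

The 4-note cells begin on G3, E3, C#3 — each down a 3rd from the last.
Statement 4 starts on A2 and keeps the same diatonic contour: A2 C#3 A2 C#3.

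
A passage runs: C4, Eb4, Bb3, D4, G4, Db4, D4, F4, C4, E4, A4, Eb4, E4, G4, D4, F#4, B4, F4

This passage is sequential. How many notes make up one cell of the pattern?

There are 18 notes; a 6-note unit gives 3 cells:
C4 Eb4 Bb3 D4 G4 Db4 | D4 F4 C4 E4 A4 Eb4 | E4 G4 D4 F#4 B4 F4
That's a consistent up a 2nd shift per cell, and no other grouping gives one.

6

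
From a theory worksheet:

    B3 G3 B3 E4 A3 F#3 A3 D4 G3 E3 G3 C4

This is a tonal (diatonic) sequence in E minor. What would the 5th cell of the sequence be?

E3 C3 E3 A3

With a 4-note motive the entries are B3, A3, G3, each down a 2nd from the previous.
Carrying on: F#3 → E3.
So cell 5 is E3 C3 E3 A3.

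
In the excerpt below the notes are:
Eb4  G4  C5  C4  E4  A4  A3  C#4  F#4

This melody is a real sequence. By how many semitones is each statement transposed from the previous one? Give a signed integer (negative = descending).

-3

The 3-note cells begin on Eb4, C4, A3 — each down a 3rd from the last.
Eb4 to C4 spans -3 semitones.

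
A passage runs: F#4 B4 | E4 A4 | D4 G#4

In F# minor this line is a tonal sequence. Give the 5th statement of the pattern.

B3 E4

The 2-note cells begin on F#4, E4, D4 — each down a 2nd from the last.
Continuing the starts: C#4 → B3.
Statement 5 starts on B3 and keeps the same diatonic contour: B3 E4.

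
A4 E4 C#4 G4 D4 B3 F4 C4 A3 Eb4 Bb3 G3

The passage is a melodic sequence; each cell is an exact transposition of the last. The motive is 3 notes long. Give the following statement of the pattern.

Db4 Ab3 F3

The 3-note cells begin on A4, G4, F4, Eb4 — each down a 2nd from the last.
Statement 5 starts on Db4 and keeps the same exact contour: Db4 Ab3 F3.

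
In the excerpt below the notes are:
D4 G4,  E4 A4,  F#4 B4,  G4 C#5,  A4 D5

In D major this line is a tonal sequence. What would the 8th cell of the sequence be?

D5 G5

Taking 2-note groups, the heads are D4, E4, F#4, G4, A4: the pattern moves up a 2nd.
Extending up a 2nd: B4 → C#5 → D5.
Statement 8 starts on D5 and keeps the same diatonic contour: D5 G5.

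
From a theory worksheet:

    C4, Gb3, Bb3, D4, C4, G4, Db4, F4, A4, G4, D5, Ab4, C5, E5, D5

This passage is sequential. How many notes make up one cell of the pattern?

15 notes total. Splitting into 3 groups of 5:
C4 Gb3 Bb3 D4 C4 | G4 Db4 F4 A4 G4 | D5 Ab4 C5 E5 D5
Every group is a transposition up a 5th of the one before; no shorter unit works.

5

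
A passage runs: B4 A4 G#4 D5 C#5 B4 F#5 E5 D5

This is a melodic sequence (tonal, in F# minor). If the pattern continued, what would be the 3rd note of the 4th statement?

The unit is 3 notes. Position-3 pitches of the 3 shown cells: G#4, B4, D5.
Each moves up a 3rd; the next is F#5.

F#5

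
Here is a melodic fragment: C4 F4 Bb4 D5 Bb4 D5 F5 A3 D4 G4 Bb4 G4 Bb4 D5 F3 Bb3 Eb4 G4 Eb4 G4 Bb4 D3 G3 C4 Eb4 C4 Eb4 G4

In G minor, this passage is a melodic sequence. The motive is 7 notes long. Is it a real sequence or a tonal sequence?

Every note is diatonic to G minor.
Cell 1 has +4 semitones from note 3 to 4, but cell 2 has +3 — the interval quality changes while the contour stays the same, which is the hallmark of a tonal sequence.

tonal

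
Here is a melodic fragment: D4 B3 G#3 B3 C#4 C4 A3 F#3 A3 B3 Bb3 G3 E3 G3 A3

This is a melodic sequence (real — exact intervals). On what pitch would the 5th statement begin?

The 5-note cells begin on D4, C4, Bb3 — each down a 2nd from the last.
Extending the heads down a 2nd: Ab3 → Gb3.

Gb3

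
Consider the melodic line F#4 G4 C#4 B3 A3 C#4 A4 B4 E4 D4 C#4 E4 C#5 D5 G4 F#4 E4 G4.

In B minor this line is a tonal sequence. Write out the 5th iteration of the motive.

Unit = 6 notes; the statements start on F#4, A4, C#5, moving up a 3rd each time.
Continuing the starts: E5 → G5.
Statement 5 starts on G5 and keeps the same diatonic contour: G5 A5 D5 C#5 B4 D5.

G5 A5 D5 C#5 B4 D5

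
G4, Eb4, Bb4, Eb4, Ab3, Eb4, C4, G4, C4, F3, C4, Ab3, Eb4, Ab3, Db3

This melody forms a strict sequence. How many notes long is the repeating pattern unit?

5

15 notes total. Splitting into 3 groups of 5:
G4 Eb4 Bb4 Eb4 Ab3 | Eb4 C4 G4 C4 F3 | C4 Ab3 Eb4 Ab3 Db3
That's a consistent down a 3rd shift per cell, and no other grouping gives one.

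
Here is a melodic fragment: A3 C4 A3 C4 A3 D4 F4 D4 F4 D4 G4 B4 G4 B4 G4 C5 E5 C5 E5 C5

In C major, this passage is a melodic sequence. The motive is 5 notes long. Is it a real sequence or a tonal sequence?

tonal

Every note is diatonic to C major.
Cell 1 has +3 semitones from note 1 to 2, but cell 3 has +4 — the interval quality changes while the contour stays the same, which is the hallmark of a tonal sequence.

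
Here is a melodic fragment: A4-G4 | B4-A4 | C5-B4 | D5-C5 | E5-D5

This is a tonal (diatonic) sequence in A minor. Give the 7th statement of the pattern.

Taking 2-note groups, the heads are A4, B4, C5, D5, E5: the pattern moves up a 2nd.
Carrying on: F5 → G5.
From G5 the diatonic shape gives G5 F5.

G5 F5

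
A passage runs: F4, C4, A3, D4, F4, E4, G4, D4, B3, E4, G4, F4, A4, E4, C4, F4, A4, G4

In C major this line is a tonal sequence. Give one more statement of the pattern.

B4 F4 D4 G4 B4 A4

Taking 6-note groups, the heads are F4, G4, A4: the pattern moves up a 2nd.
From B4 the diatonic shape gives B4 F4 D4 G4 B4 A4.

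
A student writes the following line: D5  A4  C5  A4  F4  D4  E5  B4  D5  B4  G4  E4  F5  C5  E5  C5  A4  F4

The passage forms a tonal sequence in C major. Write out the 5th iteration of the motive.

A5 E5 G5 E5 C5 A4

Unit = 6 notes; the statements start on D5, E5, F5, moving up a 2nd each time.
Extending up a 2nd: G5 → A5.
Statement 5 starts on A5 and keeps the same diatonic contour: A5 E5 G5 E5 C5 A4.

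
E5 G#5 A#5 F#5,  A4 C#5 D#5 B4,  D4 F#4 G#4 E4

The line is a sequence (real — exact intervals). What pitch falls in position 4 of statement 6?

With 4-note cells, note 4 of each statement runs F#5, B4, E4.
Extending down a 5th: A3 → D3 → G2.

G2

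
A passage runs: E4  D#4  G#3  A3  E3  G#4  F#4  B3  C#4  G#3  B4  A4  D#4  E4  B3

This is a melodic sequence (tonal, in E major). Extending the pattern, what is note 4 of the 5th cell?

B4

The unit is 5 notes. Position-4 pitches of the 3 shown cells: A3, C#4, E4.
Each moves up a 3rd. Continuing: G#4 → B4.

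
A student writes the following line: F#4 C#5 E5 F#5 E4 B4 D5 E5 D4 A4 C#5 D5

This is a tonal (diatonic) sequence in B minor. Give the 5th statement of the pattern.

B3 F#4 A4 B4

The 4-note cells begin on F#4, E4, D4 — each down a 2nd from the last.
Extending down a 2nd: C#4 → B3.
So cell 5 is B3 F#4 A4 B4.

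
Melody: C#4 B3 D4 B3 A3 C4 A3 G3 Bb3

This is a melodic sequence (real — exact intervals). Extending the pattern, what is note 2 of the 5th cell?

Grouping in 3s, the 2nd note of each cell is B3, A3, G3.
Carrying that down a 2nd forward: F3 → Eb3.

Eb3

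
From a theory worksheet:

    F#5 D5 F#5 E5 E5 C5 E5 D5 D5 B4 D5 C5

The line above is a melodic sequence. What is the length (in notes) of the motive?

Try groups of 4 (3 cells in 12 notes):
F#5 D5 F#5 E5 | E5 C5 E5 D5 | D5 B4 D5 C5
That's a consistent down a 2nd shift per cell, and no other grouping gives one.

4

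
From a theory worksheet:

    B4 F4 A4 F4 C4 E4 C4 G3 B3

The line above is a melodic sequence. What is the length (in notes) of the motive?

3

There are 9 notes; a 3-note unit gives 3 cells:
B4 F4 A4 | F4 C4 E4 | C4 G3 B3
Every group is a transposition down a 4th of the one before; no shorter unit works.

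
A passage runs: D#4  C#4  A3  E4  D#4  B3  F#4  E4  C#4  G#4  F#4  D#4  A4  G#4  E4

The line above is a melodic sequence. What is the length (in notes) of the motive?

3

Try groups of 3 (5 cells in 15 notes):
D#4 C#4 A3 | E4 D#4 B3 | F#4 E4 C#4 | G#4 F#4 D#4 | A4 G#4 E4
Each cell is the previous one up a 2nd — so the unit is 3 notes.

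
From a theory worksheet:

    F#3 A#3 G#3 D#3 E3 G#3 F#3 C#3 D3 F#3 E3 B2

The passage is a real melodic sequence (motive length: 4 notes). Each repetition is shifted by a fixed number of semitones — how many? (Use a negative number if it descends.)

Taking 4-note groups, the heads are F#3, E3, D3: the pattern moves down a 2nd.
Counting half-steps from F#3 to E3: -2.

-2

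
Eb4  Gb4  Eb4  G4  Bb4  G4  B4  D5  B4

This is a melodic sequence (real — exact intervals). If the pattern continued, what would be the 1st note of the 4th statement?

With 3-note cells, note 1 of each statement runs Eb4, G4, B4.
From B4, up a 3rd gives D#5.

D#5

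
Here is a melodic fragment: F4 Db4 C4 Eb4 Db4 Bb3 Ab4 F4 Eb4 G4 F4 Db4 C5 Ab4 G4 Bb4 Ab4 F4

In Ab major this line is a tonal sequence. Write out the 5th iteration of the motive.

G5 Eb5 Db5 F5 Eb5 C5

Taking 6-note groups, the heads are F4, Ab4, C5: the pattern moves up a 3rd.
Carrying on: Eb5 → G5.
Statement 5 starts on G5 and keeps the same diatonic contour: G5 Eb5 Db5 F5 Eb5 C5.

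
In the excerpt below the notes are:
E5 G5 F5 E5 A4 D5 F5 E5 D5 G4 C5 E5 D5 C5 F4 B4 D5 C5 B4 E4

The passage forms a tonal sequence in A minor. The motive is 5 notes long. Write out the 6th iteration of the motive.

Unit = 5 notes; the statements start on E5, D5, C5, B4, moving down a 2nd each time.
Extending down a 2nd: A4 → G4.
Statement 6 starts on G4 and keeps the same diatonic contour: G4 B4 A4 G4 C4.

G4 B4 A4 G4 C4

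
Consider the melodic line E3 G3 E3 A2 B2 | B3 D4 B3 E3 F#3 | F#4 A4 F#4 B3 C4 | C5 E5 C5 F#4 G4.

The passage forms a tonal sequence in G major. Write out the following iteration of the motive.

The 5-note cells begin on E3, B3, F#4, C5 — each up a 5th from the last.
From G5 the diatonic shape gives G5 B5 G5 C5 D5.

G5 B5 G5 C5 D5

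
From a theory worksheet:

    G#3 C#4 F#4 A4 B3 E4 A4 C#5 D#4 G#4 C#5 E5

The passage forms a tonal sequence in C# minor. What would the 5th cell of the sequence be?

The 4-note cells begin on G#3, B3, D#4 — each up a 3rd from the last.
Carrying on: F#4 → A4.
So cell 5 is A4 D#5 G#5 B5.

A4 D#5 G#5 B5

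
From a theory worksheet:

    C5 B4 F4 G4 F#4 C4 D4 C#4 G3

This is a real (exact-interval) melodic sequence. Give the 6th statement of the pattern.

B2 A#2 E2

Unit = 3 notes; the statements start on C5, G4, D4, moving down a 4th each time.
Extending down a 4th: A3 → E3 → B2.
Statement 6 starts on B2 and keeps the same exact contour: B2 A#2 E2.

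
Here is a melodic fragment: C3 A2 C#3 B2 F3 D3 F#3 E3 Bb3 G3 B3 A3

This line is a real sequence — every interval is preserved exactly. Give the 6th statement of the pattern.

Db5 Bb4 D5 C5

With a 4-note motive the entries are C3, F3, Bb3, each up a 4th from the previous.
Carrying on: Eb4 → Ab4 → Db5.
Statement 6 starts on Db5 and keeps the same exact contour: Db5 Bb4 D5 C5.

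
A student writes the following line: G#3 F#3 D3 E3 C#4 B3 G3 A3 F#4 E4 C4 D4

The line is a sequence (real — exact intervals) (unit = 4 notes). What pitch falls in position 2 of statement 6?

G5

With 4-note cells, note 2 of each statement runs F#3, B3, E4.
Extending up a 4th: A4 → D5 → G5.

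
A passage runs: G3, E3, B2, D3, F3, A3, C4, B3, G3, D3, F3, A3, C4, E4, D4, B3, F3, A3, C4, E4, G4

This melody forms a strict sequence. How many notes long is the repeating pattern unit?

There are 21 notes; a 7-note unit gives 3 cells:
G3 E3 B2 D3 F3 A3 C4 | B3 G3 D3 F3 A3 C4 E4 | D4 B3 F3 A3 C4 E4 G4
Each cell is the previous one up a 3rd — so the unit is 7 notes.

7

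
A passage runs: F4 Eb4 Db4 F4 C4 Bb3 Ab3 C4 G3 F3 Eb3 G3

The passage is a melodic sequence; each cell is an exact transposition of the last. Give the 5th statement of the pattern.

Taking 4-note groups, the heads are F4, C4, G3: the pattern moves down a 4th.
Continuing the starts: D3 → A2.
So cell 5 is A2 G2 F2 A2.

A2 G2 F2 A2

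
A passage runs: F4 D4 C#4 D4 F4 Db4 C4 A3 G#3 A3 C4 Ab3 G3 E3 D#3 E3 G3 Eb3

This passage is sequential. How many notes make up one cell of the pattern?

Try groups of 6 (3 cells in 18 notes):
F4 D4 C#4 D4 F4 Db4 | C4 A3 G#3 A3 C4 Ab3 | G3 E3 D#3 E3 G3 Eb3
Every group is a transposition down a 4th of the one before; no shorter unit works.

6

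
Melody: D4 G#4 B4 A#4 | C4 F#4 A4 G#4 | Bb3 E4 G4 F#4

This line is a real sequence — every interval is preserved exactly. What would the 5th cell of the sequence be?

Gb3 C4 Eb4 D4

Unit = 4 notes; the statements start on D4, C4, Bb3, moving down a 2nd each time.
Continuing the starts: Ab3 → Gb3.
From Gb3 the exact shape gives Gb3 C4 Eb4 D4.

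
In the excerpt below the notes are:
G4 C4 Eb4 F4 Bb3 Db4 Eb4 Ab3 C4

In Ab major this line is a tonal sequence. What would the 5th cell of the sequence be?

C4 F3 Ab3

The 3-note cells begin on G4, F4, Eb4 — each down a 2nd from the last.
Carrying on: Db4 → C4.
So cell 5 is C4 F3 Ab3.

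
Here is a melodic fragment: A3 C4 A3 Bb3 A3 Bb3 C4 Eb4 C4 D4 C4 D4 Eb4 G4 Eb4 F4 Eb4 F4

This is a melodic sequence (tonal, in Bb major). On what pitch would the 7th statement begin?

F5

The 6-note cells begin on A3, C4, Eb4 — each up a 3rd from the last.
Continuing: G4 → Bb4 → D5 → F5. Statement 7 starts on F5.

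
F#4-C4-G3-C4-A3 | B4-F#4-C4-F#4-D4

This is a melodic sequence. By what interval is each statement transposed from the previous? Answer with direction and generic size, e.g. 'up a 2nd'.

Taking 5-note groups, the heads are F#4, B4: the pattern moves up a 4th.
From F#4 to B4: up a 4th.

up a 4th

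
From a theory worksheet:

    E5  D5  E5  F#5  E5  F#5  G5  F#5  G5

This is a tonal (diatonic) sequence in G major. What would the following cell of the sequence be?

A5 G5 A5

The 3-note cells begin on E5, F#5, G5 — each up a 2nd from the last.
From A5 the diatonic shape gives A5 G5 A5.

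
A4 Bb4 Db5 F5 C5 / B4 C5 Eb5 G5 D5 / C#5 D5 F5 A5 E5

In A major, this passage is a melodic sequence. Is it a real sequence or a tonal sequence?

Each cell has the same semitone pattern (1, 3, 4, -5) — intervals are preserved exactly.
And Bb4 lies outside A major, so the sequence is real rather than tonal.

real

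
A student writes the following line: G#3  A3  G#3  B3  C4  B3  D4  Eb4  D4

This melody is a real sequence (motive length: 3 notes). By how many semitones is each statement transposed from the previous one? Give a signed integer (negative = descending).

3

Taking 3-note groups, the heads are G#3, B3, D4: the pattern moves up a 3rd.
G#3 to B3 spans +3 semitones.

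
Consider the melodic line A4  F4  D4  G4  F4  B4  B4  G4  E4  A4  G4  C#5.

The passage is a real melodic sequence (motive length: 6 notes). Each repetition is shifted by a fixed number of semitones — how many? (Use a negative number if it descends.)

2

With a 6-note motive the entries are A4, B4, each up a 2nd from the previous.
A4 to B4 spans +2 semitones.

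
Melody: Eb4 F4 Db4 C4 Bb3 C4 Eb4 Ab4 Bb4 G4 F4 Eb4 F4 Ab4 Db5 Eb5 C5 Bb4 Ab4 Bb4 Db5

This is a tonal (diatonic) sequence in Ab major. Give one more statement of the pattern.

Taking 7-note groups, the heads are Eb4, Ab4, Db5: the pattern moves up a 4th.
From G5 the diatonic shape gives G5 Ab5 F5 Eb5 Db5 Eb5 G5.

G5 Ab5 F5 Eb5 Db5 Eb5 G5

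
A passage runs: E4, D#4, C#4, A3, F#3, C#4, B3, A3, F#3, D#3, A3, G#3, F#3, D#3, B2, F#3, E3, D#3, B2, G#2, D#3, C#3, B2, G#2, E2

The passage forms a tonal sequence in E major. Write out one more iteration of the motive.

B2 A2 G#2 E2 C#2

Unit = 5 notes; the statements start on E4, C#4, A3, F#3, D#3, moving down a 3rd each time.
From B2 the diatonic shape gives B2 A2 G#2 E2 C#2.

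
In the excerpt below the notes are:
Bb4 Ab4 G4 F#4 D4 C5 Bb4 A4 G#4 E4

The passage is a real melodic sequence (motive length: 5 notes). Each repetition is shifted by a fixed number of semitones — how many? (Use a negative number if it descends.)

Taking 5-note groups, the heads are Bb4, C5: the pattern moves up a 2nd.
Bb4→C5 is 72 − 70 = 2 semitones.

2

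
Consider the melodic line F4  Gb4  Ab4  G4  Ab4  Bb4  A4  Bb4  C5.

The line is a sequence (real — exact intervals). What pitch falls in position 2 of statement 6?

E5

Grouping in 3s, the 2nd note of each cell is Gb4, Ab4, Bb4.
Each moves up a 2nd. Continuing: C5 → D5 → E5.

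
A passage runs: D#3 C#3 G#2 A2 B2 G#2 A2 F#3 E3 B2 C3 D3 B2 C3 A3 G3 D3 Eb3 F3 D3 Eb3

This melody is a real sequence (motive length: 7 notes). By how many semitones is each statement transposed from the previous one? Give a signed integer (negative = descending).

3

Taking 7-note groups, the heads are D#3, F#3, A3: the pattern moves up a 3rd.
Counting half-steps from D#3 to F#3: 3.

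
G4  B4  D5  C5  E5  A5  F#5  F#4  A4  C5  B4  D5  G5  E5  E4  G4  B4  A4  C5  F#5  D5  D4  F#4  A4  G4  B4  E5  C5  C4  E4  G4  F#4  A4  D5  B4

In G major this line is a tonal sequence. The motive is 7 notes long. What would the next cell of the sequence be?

B3 D4 F#4 E4 G4 C5 A4

With a 7-note motive the entries are G4, F#4, E4, D4, C4, each down a 2nd from the previous.
So cell 6 is B3 D4 F#4 E4 G4 C5 A4.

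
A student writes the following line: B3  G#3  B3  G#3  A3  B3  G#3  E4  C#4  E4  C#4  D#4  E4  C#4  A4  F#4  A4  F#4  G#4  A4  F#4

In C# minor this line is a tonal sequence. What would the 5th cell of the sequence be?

G#5 E5 G#5 E5 F#5 G#5 E5

Unit = 7 notes; the statements start on B3, E4, A4, moving up a 4th each time.
Carrying on: D#5 → G#5.
From G#5 the diatonic shape gives G#5 E5 G#5 E5 F#5 G#5 E5.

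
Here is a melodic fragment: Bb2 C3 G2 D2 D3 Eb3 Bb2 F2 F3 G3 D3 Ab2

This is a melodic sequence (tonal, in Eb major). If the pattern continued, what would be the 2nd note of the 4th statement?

Bb3

The unit is 4 notes. Position-2 pitches of the 3 shown cells: C3, Eb3, G3.
From G3, up a 3rd gives Bb3.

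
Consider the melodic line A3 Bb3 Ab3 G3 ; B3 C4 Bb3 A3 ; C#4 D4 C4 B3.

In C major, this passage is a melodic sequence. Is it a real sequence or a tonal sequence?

real

Each cell has the same semitone pattern (1, -2, -1) — intervals are preserved exactly.
And Bb3 lies outside C major, so the sequence is real rather than tonal.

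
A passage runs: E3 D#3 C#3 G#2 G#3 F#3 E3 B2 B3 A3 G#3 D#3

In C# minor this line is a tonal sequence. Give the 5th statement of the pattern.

Taking 4-note groups, the heads are E3, G#3, B3: the pattern moves up a 3rd.
Extending up a 3rd: D#4 → F#4.
From F#4 the diatonic shape gives F#4 E4 D#4 A3.

F#4 E4 D#4 A3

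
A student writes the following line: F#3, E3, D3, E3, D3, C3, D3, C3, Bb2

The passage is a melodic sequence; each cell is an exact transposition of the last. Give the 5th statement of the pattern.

With a 3-note motive the entries are F#3, E3, D3, each down a 2nd from the previous.
Extending down a 2nd: C3 → Bb2.
From Bb2 the exact shape gives Bb2 Ab2 Gb2.

Bb2 Ab2 Gb2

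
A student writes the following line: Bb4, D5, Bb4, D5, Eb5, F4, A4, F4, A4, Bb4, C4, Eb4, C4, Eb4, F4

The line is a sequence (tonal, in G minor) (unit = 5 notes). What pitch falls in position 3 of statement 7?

Eb2

With 5-note cells, note 3 of each statement runs Bb4, F4, C4.
Each moves down a 4th. Continuing: G3 → D3 → A2 → Eb2.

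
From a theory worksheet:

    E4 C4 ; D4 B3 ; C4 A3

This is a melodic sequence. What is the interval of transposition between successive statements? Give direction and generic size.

down a 2nd

With a 2-note motive the entries are E4, D4, C4, each down a 2nd from the previous.
E4 to D4 is down a 2nd.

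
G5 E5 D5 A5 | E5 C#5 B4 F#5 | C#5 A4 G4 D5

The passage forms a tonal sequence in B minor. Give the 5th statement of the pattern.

With a 4-note motive the entries are G5, E5, C#5, each down a 3rd from the previous.
Continuing the starts: A4 → F#4.
So cell 5 is F#4 D4 C#4 G4.

F#4 D4 C#4 G4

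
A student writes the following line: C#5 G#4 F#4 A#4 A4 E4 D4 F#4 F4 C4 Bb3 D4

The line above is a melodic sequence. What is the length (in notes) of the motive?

4

Try groups of 4 (3 cells in 12 notes):
C#5 G#4 F#4 A#4 | A4 E4 D4 F#4 | F4 C4 Bb3 D4
That's a consistent down a 3rd shift per cell, and no other grouping gives one.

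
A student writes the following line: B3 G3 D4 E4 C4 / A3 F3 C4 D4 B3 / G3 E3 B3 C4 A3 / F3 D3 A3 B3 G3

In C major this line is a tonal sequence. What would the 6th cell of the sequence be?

D3 B2 F3 G3 E3

Taking 5-note groups, the heads are B3, A3, G3, F3: the pattern moves down a 2nd.
Carrying on: E3 → D3.
Statement 6 starts on D3 and keeps the same diatonic contour: D3 B2 F3 G3 E3.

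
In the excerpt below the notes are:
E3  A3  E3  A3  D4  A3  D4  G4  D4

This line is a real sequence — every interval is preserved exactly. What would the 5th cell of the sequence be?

C5 F5 C5

Unit = 3 notes; the statements start on E3, A3, D4, moving up a 4th each time.
Carrying on: G4 → C5.
Statement 5 starts on C5 and keeps the same exact contour: C5 F5 C5.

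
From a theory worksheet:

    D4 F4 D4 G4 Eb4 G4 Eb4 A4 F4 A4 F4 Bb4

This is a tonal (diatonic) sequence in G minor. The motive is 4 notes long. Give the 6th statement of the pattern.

Bb4 D5 Bb4 Eb5

Taking 4-note groups, the heads are D4, Eb4, F4: the pattern moves up a 2nd.
Carrying on: G4 → A4 → Bb4.
Statement 6 starts on Bb4 and keeps the same diatonic contour: Bb4 D5 Bb4 Eb5.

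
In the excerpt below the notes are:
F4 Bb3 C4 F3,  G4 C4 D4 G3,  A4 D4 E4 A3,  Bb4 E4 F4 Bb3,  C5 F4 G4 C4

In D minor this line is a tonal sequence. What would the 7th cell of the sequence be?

E5 A4 Bb4 E4

Unit = 4 notes; the statements start on F4, G4, A4, Bb4, C5, moving up a 2nd each time.
Carrying on: D5 → E5.
Statement 7 starts on E5 and keeps the same diatonic contour: E5 A4 Bb4 E4.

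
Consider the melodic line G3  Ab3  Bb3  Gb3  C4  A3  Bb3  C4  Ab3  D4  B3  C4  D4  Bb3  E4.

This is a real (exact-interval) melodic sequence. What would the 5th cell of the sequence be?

D#4 E4 F#4 D4 G#4

Unit = 5 notes; the statements start on G3, A3, B3, moving up a 2nd each time.
Extending up a 2nd: C#4 → D#4.
From D#4 the exact shape gives D#4 E4 F#4 D4 G#4.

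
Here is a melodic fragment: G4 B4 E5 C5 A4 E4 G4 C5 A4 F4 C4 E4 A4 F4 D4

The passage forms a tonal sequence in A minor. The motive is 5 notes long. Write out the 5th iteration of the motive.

The 5-note cells begin on G4, E4, C4 — each down a 3rd from the last.
Carrying on: A3 → F3.
From F3 the diatonic shape gives F3 A3 D4 B3 G3.

F3 A3 D4 B3 G3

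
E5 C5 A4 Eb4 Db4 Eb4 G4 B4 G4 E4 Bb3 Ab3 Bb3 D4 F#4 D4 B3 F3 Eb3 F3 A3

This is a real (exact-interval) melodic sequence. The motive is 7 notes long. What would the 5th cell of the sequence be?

G#3 E3 C#3 G2 F2 G2 B2

Unit = 7 notes; the statements start on E5, B4, F#4, moving down a 4th each time.
Continuing the starts: C#4 → G#3.
Statement 5 starts on G#3 and keeps the same exact contour: G#3 E3 C#3 G2 F2 G2 B2.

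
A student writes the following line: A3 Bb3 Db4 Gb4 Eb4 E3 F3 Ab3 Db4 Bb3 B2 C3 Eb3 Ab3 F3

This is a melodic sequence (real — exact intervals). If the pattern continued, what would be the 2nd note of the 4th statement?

G2

The unit is 5 notes. Position-2 pitches of the 3 shown cells: Bb3, F3, C3.
One more down a 4th gives G2.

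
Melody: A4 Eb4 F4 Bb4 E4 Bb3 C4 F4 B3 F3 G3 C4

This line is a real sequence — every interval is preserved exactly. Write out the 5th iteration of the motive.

With a 4-note motive the entries are A4, E4, B3, each down a 4th from the previous.
Extending down a 4th: F#3 → C#3.
Statement 5 starts on C#3 and keeps the same exact contour: C#3 G2 A2 D3.

C#3 G2 A2 D3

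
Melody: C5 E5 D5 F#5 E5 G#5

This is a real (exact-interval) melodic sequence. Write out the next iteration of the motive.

F#5 A#5

The 2-note cells begin on C5, D5, E5 — each up a 2nd from the last.
From F#5 the exact shape gives F#5 A#5.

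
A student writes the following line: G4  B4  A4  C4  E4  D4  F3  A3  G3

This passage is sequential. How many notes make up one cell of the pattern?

Try groups of 3 (3 cells in 9 notes):
G4 B4 A4 | C4 E4 D4 | F3 A3 G3
That's a consistent down a 5th shift per cell, and no other grouping gives one.

3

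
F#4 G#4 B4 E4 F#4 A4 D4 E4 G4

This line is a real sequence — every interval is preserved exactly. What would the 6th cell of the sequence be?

Ab3 Bb3 Db4

Unit = 3 notes; the statements start on F#4, E4, D4, moving down a 2nd each time.
Continuing the starts: C4 → Bb3 → Ab3.
From Ab3 the exact shape gives Ab3 Bb3 Db4.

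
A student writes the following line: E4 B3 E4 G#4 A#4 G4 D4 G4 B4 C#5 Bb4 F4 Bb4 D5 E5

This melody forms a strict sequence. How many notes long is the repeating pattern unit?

5

15 notes total. Splitting into 3 groups of 5:
E4 B3 E4 G#4 A#4 | G4 D4 G4 B4 C#5 | Bb4 F4 Bb4 D5 E5
That's a consistent up a 3rd shift per cell, and no other grouping gives one.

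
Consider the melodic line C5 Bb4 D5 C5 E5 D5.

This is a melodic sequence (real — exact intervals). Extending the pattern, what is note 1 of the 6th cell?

A#5

The unit is 2 notes. Position-1 pitches of the 3 shown cells: C5, D5, E5.
Each moves up a 2nd. Continuing: F#5 → G#5 → A#5.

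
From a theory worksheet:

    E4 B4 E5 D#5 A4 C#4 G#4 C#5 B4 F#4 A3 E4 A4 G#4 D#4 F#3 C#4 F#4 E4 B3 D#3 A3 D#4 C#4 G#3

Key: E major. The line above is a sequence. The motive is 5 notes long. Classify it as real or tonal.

Every note is diatonic to E major.
Cell 1 has -1 semitones from note 3 to 4, but cell 2 has -2 — the interval quality changes while the contour stays the same, which is the hallmark of a tonal sequence.

tonal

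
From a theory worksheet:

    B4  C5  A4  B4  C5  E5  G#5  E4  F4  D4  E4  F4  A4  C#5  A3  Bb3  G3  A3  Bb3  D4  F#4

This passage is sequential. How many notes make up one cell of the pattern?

7

21 notes total. Splitting into 3 groups of 7:
B4 C5 A4 B4 C5 E5 G#5 | E4 F4 D4 E4 F4 A4 C#5 | A3 Bb3 G3 A3 Bb3 D4 F#4
Every group is a transposition down a 5th of the one before; no shorter unit works.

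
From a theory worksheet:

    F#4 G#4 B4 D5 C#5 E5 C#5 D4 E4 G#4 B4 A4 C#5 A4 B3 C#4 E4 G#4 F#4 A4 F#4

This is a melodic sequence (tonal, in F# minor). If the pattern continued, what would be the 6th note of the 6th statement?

B3

The unit is 7 notes. Position-6 pitches of the 3 shown cells: E5, C#5, A4.
Extending down a 3rd: F#4 → D4 → B3.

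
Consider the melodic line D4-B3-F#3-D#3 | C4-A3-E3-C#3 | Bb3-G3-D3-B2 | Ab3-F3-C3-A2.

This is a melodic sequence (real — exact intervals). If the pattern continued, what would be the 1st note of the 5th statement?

Gb3

The unit is 4 notes. Position-1 pitches of the 4 shown cells: D4, C4, Bb3, Ab3.
Each moves down a 2nd; the next is Gb3.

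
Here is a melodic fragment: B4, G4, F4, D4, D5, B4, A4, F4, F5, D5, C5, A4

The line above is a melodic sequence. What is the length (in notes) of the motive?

4

12 notes total. Splitting into 3 groups of 4:
B4 G4 F4 D4 | D5 B4 A4 F4 | F5 D5 C5 A4
Each cell is the previous one up a 3rd — so the unit is 4 notes.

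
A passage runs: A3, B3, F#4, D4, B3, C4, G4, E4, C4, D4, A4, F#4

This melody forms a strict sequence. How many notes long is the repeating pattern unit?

4

12 notes total. Splitting into 3 groups of 4:
A3 B3 F#4 D4 | B3 C4 G4 E4 | C4 D4 A4 F#4
Each cell is the previous one up a 2nd — so the unit is 4 notes.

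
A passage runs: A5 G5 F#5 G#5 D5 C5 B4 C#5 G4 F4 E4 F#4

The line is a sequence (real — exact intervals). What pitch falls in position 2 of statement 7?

Db2

The unit is 4 notes. Position-2 pitches of the 3 shown cells: G5, C5, F4.
Each moves down a 5th. Continuing: Bb3 → Eb3 → Ab2 → Db2.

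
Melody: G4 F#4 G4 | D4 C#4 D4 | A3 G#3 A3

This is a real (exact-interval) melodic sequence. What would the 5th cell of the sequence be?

B2 A#2 B2

Unit = 3 notes; the statements start on G4, D4, A3, moving down a 4th each time.
Extending down a 4th: E3 → B2.
From B2 the exact shape gives B2 A#2 B2.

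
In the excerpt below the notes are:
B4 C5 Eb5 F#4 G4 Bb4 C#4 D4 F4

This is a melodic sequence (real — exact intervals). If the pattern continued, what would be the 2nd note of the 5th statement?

The unit is 3 notes. Position-2 pitches of the 3 shown cells: C5, G4, D4.
Extending down a 4th: A3 → E3.

E3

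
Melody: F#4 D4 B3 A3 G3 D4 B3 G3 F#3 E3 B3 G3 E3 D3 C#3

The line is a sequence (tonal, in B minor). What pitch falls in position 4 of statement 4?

B2

The unit is 5 notes. Position-4 pitches of the 3 shown cells: A3, F#3, D3.
From D3, down a 3rd gives B2.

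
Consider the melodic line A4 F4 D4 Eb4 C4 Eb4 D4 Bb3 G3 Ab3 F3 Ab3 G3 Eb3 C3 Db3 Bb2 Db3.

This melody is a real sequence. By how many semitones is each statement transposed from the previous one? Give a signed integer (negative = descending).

-7

With a 6-note motive the entries are A4, D4, G3, each down a 5th from the previous.
A4 to D4 spans -7 semitones.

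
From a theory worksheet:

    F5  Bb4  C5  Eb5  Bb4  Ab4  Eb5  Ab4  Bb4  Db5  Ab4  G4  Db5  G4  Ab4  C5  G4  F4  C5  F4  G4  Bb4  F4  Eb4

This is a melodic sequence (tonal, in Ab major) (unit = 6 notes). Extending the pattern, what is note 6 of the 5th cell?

Db4

Grouping in 6s, the 6th note of each cell is Ab4, G4, F4, Eb4.
From Eb4, down a 2nd gives Db4.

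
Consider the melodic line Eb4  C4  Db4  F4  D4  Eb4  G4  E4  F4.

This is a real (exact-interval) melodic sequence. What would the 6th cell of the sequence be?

The 3-note cells begin on Eb4, F4, G4 — each up a 2nd from the last.
Carrying on: A4 → B4 → C#5.
Statement 6 starts on C#5 and keeps the same exact contour: C#5 A#4 B4.

C#5 A#4 B4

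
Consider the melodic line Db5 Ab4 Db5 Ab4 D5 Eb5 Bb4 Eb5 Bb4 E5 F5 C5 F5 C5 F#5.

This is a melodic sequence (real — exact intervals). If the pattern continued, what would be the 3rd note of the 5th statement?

A5

Grouping in 5s, the 3rd note of each cell is Db5, Eb5, F5.
Carrying that up a 2nd forward: G5 → A5.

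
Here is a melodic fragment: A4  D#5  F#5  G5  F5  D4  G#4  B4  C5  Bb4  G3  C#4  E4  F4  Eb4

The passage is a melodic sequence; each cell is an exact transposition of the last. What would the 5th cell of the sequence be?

With a 5-note motive the entries are A4, D4, G3, each down a 5th from the previous.
Extending down a 5th: C3 → F2.
From F2 the exact shape gives F2 B2 D3 Eb3 Db3.

F2 B2 D3 Eb3 Db3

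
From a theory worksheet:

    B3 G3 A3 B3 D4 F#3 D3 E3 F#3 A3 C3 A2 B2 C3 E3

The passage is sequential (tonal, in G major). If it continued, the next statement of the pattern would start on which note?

Unit = 5 notes; the statements start on B3, F#3, C3, moving down a 4th each time.
One more step down a 4th gives G2.

G2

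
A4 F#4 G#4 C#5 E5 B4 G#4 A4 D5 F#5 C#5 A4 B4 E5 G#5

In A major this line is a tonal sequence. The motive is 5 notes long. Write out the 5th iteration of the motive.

Unit = 5 notes; the statements start on A4, B4, C#5, moving up a 2nd each time.
Continuing the starts: D5 → E5.
Statement 5 starts on E5 and keeps the same diatonic contour: E5 C#5 D5 G#5 B5.

E5 C#5 D5 G#5 B5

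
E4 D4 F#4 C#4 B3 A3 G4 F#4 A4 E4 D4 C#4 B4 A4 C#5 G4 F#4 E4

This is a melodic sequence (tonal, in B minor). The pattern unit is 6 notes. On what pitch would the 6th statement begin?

Unit = 6 notes; the statements start on E4, G4, B4, moving up a 3rd each time.
Continuing: D5 → F#5 → A5. Statement 6 starts on A5.

A5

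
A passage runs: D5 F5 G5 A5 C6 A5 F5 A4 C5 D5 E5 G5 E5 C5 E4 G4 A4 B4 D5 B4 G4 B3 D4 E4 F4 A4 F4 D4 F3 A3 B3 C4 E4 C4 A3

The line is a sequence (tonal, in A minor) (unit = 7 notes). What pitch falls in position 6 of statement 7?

D3

With 7-note cells, note 6 of each statement runs A5, E5, B4, F4, C4.
Extending down a 4th: G3 → D3.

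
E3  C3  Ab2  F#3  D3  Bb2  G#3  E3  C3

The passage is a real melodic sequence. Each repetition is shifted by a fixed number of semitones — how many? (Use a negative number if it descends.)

2

The 3-note cells begin on E3, F#3, G#3 — each up a 2nd from the last.
E3 to F#3 spans +2 semitones.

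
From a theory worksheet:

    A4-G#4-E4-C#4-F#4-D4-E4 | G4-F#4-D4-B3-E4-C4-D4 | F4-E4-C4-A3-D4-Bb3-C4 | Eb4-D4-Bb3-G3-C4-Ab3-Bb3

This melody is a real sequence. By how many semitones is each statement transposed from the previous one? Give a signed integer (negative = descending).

-2

Unit = 7 notes; the statements start on A4, G4, F4, Eb4, moving down a 2nd each time.
Counting half-steps from A4 to G4: -2.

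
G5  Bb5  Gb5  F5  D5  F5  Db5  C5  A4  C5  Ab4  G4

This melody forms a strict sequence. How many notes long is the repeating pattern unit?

12 notes total. Splitting into 3 groups of 4:
G5 Bb5 Gb5 F5 | D5 F5 Db5 C5 | A4 C5 Ab4 G4
That's a consistent down a 4th shift per cell, and no other grouping gives one.

4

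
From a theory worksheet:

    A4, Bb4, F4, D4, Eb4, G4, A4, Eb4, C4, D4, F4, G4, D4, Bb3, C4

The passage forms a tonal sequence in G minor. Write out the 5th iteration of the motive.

Unit = 5 notes; the statements start on A4, G4, F4, moving down a 2nd each time.
Extending down a 2nd: Eb4 → D4.
Statement 5 starts on D4 and keeps the same diatonic contour: D4 Eb4 Bb3 G3 A3.

D4 Eb4 Bb3 G3 A3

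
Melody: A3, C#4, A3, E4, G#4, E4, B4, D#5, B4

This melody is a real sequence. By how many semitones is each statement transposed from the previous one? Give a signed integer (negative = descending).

7

Taking 3-note groups, the heads are A3, E4, B4: the pattern moves up a 5th.
A3 to E4 spans +7 semitones.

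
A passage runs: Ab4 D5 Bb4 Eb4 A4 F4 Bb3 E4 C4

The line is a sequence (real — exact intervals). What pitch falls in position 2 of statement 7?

The unit is 3 notes. Position-2 pitches of the 3 shown cells: D5, A4, E4.
Carrying that down a 4th forward: B3 → F#3 → C#3 → G#2.

G#2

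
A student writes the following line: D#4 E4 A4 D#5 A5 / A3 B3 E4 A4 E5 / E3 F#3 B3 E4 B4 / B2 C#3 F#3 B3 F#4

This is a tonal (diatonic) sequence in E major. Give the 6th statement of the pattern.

With a 5-note motive the entries are D#4, A3, E3, B2, each down a 4th from the previous.
Continuing the starts: F#2 → C#2.
From C#2 the diatonic shape gives C#2 D#2 G#2 C#3 G#3.

C#2 D#2 G#2 C#3 G#3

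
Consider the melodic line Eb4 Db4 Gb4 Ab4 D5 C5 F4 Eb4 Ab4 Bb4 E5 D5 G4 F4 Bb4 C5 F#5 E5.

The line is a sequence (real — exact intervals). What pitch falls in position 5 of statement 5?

A#5

The unit is 6 notes. Position-5 pitches of the 3 shown cells: D5, E5, F#5.
Each moves up a 2nd. Continuing: G#5 → A#5.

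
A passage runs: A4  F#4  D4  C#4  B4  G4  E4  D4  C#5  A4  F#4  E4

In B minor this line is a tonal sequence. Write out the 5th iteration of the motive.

Taking 4-note groups, the heads are A4, B4, C#5: the pattern moves up a 2nd.
Extending up a 2nd: D5 → E5.
Statement 5 starts on E5 and keeps the same diatonic contour: E5 C#5 A4 G4.

E5 C#5 A4 G4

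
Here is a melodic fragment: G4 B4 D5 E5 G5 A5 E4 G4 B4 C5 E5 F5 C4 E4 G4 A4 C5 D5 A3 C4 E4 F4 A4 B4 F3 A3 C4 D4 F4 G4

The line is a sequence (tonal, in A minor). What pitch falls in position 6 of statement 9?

With 6-note cells, note 6 of each statement runs A5, F5, D5, B4, G4.
Extending down a 3rd: E4 → C4 → A3 → F3.

F3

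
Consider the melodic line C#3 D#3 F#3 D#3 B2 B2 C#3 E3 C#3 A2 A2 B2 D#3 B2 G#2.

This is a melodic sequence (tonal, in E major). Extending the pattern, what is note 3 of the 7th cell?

The unit is 5 notes. Position-3 pitches of the 3 shown cells: F#3, E3, D#3.
Carrying that down a 2nd forward: C#3 → B2 → A2 → G#2.

G#2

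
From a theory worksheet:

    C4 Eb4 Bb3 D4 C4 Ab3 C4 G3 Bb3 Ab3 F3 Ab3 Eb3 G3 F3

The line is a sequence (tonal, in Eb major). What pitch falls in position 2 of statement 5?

D3

Grouping in 5s, the 2nd note of each cell is Eb4, C4, Ab3.
Carrying that down a 3rd forward: F3 → D3.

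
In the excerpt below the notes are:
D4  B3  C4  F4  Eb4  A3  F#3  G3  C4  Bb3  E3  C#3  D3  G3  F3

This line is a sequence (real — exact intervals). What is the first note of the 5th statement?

F#2

Unit = 5 notes; the statements start on D4, A3, E3, moving down a 4th each time.
Extending the heads down a 4th: B2 → F#2.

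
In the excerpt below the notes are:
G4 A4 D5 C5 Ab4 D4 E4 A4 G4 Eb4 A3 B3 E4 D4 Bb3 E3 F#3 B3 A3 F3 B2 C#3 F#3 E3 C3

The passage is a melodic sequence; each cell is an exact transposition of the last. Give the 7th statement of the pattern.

C#2 D#2 G#2 F#2 D2

Unit = 5 notes; the statements start on G4, D4, A3, E3, B2, moving down a 4th each time.
Carrying on: F#2 → C#2.
So cell 7 is C#2 D#2 G#2 F#2 D2.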